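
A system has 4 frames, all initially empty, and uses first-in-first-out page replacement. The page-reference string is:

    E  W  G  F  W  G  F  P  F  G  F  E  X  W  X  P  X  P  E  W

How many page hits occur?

E -> fault, frames (E)
W -> fault, frames (E W)
G -> fault, frames (E W G)
F -> fault, frames (E W G F)
W -> hit
G -> hit
F -> hit
P -> fault, evict E, frames (W G F P)
F -> hit
G -> hit
F -> hit
E -> fault, evict W, frames (G F P E)
X -> fault, evict G, frames (F P E X)
W -> fault, evict F, frames (P E X W)
X -> hit
P -> hit
X -> hit
P -> hit
E -> hit
W -> hit
Hits: 12.

12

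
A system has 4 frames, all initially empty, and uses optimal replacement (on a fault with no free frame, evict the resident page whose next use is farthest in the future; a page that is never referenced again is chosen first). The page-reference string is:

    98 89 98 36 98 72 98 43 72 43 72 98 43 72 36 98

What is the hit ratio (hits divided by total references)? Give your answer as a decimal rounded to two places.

98 → miss, frames (98)
89 → miss, frames (98 89)
98 → hit
36 → miss, frames (98 89 36)
98 → hit
72 → miss, frames (98 89 36 72)
98 → hit
43 → miss, evict 89, frames (98 36 72 43)
72 → hit
43 → hit
72 → hit
98 → hit
43 → hit
72 → hit
36 → hit
98 → hit
Hits: 11 of 16 references → 11/16 = 0.6875.

0.69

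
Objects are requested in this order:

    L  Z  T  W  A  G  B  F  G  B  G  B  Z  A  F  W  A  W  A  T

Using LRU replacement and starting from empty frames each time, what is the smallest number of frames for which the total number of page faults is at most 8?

f=1: 20 faults
f=2: 16 faults
f=3: 13 faults
f=4: 13 faults
f=5: 11 faults
f=6: 10 faults
f=7: 8 faults
f=8: 8 faults
Smallest f with faults ≤ 8 is 7.

7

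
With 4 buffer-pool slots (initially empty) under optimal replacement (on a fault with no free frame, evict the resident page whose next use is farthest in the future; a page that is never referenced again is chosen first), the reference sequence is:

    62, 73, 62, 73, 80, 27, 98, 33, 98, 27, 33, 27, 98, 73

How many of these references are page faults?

6

62 → miss, frames [62]
73 → miss, frames [62, 73]
62 → hit
73 → hit
80 → miss, frames [62, 73, 80]
27 → miss, frames [62, 73, 80, 27]
98 → miss, evict 80, frames [62, 73, 27, 98]
33 → miss, evict 62, frames [73, 27, 98, 33]
98 → hit
27 → hit
33 → hit
27 → hit
98 → hit
73 → hit
Page faults: 6.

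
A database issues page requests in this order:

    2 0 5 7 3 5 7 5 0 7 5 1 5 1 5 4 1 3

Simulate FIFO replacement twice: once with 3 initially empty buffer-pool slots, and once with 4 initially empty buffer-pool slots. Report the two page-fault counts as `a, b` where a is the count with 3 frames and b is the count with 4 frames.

3 frames: F F F F F . . . F . F F . . . F . F → 10 faults.
4 frames: F F F F F . . . . . . F . . . F . . → 7 faults.
7 < 10: adding a frame reduced faults, as is typical.

10, 7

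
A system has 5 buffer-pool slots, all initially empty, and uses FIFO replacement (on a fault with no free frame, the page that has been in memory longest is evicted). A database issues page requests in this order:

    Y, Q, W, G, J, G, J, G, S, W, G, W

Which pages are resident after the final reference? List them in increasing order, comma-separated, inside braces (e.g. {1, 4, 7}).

Y -> miss, frames (Y)
Q -> miss, frames (Y Q)
W -> miss, frames (Y Q W)
G -> miss, frames (Y Q W G)
J -> miss, frames (Y Q W G J)
G -> hit
J -> hit
G -> hit
S -> miss, evict Y, frames (Q W G J S)
W -> hit
G -> hit
W -> hit

{G, J, Q, S, W}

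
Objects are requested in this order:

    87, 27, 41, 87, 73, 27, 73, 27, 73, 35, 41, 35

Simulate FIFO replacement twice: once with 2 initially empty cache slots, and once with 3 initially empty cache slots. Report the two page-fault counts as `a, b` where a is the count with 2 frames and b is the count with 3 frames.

2 frames: F F F F F F . . . F F . → 8 faults.
3 frames: F F F . F . . . . F . . → 5 faults.
5 < 8: adding a frame reduced faults, as is typical.

8, 5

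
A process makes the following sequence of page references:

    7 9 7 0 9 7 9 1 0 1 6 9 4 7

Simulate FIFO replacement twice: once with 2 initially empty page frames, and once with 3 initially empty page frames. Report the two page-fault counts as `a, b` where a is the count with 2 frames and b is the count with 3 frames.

11, 8

2 frames: F F . F . F F F F . F F F F → 11 faults.
3 frames: F F . F . . . F . . F F F F → 8 faults.
8 < 11: adding a frame reduced faults, as is typical.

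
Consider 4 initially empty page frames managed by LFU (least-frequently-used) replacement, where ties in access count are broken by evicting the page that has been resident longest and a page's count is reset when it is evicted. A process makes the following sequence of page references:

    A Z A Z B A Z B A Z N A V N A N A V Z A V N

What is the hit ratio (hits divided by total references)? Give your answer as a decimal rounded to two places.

0.68

A: fault, frames [A]
Z: fault, frames [A, Z]
A: hit
Z: hit
B: fault, frames [A, Z, B]
A: hit
Z: hit
B: hit
A: hit
Z: hit
N: fault, frames [A, Z, B, N]
A: hit
V: fault, evict N, frames [A, Z, B, V]
N: fault, evict V, frames [A, Z, B, N]
A: hit
N: hit
A: hit
V: fault, evict B, frames [A, Z, N, V]
Z: hit
A: hit
V: hit
N: hit
Hits: 15 of 22 references → 15/22 = 0.6818.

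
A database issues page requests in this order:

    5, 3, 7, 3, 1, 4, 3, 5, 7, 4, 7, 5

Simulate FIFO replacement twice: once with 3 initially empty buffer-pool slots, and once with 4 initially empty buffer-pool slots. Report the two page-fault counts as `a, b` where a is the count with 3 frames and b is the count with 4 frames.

3 frames: F F F . F F F F F F . . → 9 faults.
4 frames: F F F . F F . F . . . . → 6 faults.
6 < 9: adding a frame reduced faults, as is typical.

9, 6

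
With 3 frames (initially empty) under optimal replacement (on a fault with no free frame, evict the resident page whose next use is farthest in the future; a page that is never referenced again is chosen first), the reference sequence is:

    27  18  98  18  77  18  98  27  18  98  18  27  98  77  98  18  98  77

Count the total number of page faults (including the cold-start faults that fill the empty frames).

6

27 -> fault, frames [27]
18 -> fault, frames [27, 18]
98 -> fault, frames [27, 18, 98]
18 -> hit
77 -> fault, evict 27, frames [18, 98, 77]
18 -> hit
98 -> hit
27 -> fault, evict 77, frames [18, 98, 27]
18 -> hit
98 -> hit
18 -> hit
27 -> hit
98 -> hit
77 -> fault, evict 27, frames [18, 98, 77]
98 -> hit
18 -> hit
98 -> hit
77 -> hit
Page faults: 6.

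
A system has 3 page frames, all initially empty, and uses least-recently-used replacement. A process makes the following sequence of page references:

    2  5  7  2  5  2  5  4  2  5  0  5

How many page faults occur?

2 → fault, frames {2}
5 → fault, frames {2,5}
7 → fault, frames {2,5,7}
2 → hit
5 → hit
2 → hit
5 → hit
4 → fault, evict 7, frames {2,5,4}
2 → hit
5 → hit
0 → fault, evict 4, frames {2,5,0}
5 → hit
Page faults: 5.

5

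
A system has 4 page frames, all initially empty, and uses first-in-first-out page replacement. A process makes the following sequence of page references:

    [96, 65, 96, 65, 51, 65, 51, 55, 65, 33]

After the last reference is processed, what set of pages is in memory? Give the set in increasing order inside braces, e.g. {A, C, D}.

{33, 51, 55, 65}

96: fault, frames [96]
65: fault, frames [96, 65]
96: hit
65: hit
51: fault, frames [96, 65, 51]
65: hit
51: hit
55: fault, frames [96, 65, 51, 55]
65: hit
33: fault, evict 96, frames [65, 51, 55, 33]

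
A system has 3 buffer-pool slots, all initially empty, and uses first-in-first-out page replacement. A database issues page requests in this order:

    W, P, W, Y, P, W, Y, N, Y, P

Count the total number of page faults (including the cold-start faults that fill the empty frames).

4

W: miss, frames [W]
P: miss, frames [W, P]
W: hit
Y: miss, frames [W, P, Y]
P: hit
W: hit
Y: hit
N: miss, evict W, frames [P, Y, N]
Y: hit
P: hit
Page faults: 4.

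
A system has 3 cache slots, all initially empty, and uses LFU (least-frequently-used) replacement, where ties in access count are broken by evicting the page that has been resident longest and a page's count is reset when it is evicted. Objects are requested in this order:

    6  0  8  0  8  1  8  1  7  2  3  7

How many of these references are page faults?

6 → miss, frames [6]
0 → miss, frames [6, 0]
8 → miss, frames [6, 0, 8]
0 → hit
8 → hit
1 → miss, evict 6, frames [0, 8, 1]
8 → hit
1 → hit
7 → miss, evict 0, frames [8, 1, 7]
2 → miss, evict 7, frames [8, 1, 2]
3 → miss, evict 2, frames [8, 1, 3]
7 → miss, evict 3, frames [8, 1, 7]
Page faults: 8.

8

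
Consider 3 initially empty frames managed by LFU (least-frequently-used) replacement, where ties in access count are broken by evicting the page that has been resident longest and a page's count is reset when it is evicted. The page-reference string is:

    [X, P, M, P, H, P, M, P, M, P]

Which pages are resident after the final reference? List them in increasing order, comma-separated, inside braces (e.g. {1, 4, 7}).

X → miss, frames {X}
P → miss, frames {X,P}
M → miss, frames {X,P,M}
P → hit
H → miss, evict X, frames {P,M,H}
P → hit
M → hit
P → hit
M → hit
P → hit

{H, M, P}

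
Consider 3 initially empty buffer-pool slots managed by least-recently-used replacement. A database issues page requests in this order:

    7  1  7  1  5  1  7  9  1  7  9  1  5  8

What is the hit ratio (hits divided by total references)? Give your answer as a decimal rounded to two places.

7 → fault, frames (7)
1 → fault, frames (7 1)
7 → hit
1 → hit
5 → fault, frames (7 1 5)
1 → hit
7 → hit
9 → fault, evict 5, frames (1 7 9)
1 → hit
7 → hit
9 → hit
1 → hit
5 → fault, evict 7, frames (9 1 5)
8 → fault, evict 9, frames (1 5 8)
Hits: 8 of 14 references → 8/14 = 0.5714.

0.57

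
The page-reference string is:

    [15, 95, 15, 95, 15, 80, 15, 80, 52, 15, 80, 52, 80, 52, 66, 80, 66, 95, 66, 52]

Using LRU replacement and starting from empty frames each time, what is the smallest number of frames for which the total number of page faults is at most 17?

2

f=1: 20 faults
f=2: 11 faults
f=3: 7 faults
f=4: 6 faults
f=5: 5 faults
Smallest f with faults ≤ 17 is 2.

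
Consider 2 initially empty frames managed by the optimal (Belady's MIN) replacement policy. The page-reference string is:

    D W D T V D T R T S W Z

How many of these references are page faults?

9

D: miss, frames {D}
W: miss, frames {D,W}
D: hit
T: miss, evict W, frames {D,T}
V: miss, evict T, frames {D,V}
D: hit
T: miss, evict V, frames {D,T}
R: miss, evict D, frames {T,R}
T: hit
S: miss, evict R, frames {T,S}
W: miss, evict S, frames {T,W}
Z: miss, evict W, frames {T,Z}
Page faults: 9.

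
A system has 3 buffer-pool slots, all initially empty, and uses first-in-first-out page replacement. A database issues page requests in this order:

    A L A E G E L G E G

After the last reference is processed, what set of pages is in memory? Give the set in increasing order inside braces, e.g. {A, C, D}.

A -> miss, frames [A]
L -> miss, frames [A, L]
A -> hit
E -> miss, frames [A, L, E]
G -> miss, evict A, frames [L, E, G]
E -> hit
L -> hit
G -> hit
E -> hit
G -> hit

{E, G, L}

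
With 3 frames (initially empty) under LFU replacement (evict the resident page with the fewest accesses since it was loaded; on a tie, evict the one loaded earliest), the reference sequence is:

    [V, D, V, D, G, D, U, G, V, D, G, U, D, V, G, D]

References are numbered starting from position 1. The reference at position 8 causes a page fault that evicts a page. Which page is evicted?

U

pos 1: V → miss, frames [V]
pos 2: D → miss, frames [V, D]
pos 3: V → hit
pos 4: D → hit
pos 5: G → miss, frames [V, D, G]
pos 6: D → hit
pos 7: U → miss, evict G, frames [V, D, U]
pos 8: G → miss, evict U, frames [V, D, G]
At position 8, page U is evicted.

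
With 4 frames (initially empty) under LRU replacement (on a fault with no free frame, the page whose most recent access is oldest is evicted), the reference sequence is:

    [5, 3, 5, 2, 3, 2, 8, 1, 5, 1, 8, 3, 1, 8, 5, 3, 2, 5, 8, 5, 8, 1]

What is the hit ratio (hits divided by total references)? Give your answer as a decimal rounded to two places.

5: miss, frames (5)
3: miss, frames (5 3)
5: hit
2: miss, frames (3 5 2)
3: hit
2: hit
8: miss, frames (5 3 2 8)
1: miss, evict 5, frames (3 2 8 1)
5: miss, evict 3, frames (2 8 1 5)
1: hit
8: hit
3: miss, evict 2, frames (5 1 8 3)
1: hit
8: hit
5: hit
3: hit
2: miss, evict 1, frames (8 5 3 2)
5: hit
8: hit
5: hit
8: hit
1: miss, evict 3, frames (2 5 8 1)
Hits: 13 of 22 references → 13/22 = 0.5909.

0.59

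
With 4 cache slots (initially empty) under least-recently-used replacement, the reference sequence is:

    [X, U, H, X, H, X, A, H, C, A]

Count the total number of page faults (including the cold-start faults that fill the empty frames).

X → miss, frames [X]
U → miss, frames [X, U]
H → miss, frames [X, U, H]
X → hit
H → hit
X → hit
A → miss, frames [U, H, X, A]
H → hit
C → miss, evict U, frames [X, A, H, C]
A → hit
Page faults: 5.

5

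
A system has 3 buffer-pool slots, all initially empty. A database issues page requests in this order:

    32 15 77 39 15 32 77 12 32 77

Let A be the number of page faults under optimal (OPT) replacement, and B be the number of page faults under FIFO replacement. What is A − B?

-1

Under OPT: F F F F . . F F . . → 6 faults.
Under FIFO: F F F F . F . F . F → 7 faults.
A − B = 6 − 7 = -1.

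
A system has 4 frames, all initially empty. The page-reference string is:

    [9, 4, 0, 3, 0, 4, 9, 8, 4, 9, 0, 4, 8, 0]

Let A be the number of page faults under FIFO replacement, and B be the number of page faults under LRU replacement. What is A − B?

3

Under FIFO: F F F F . . . F . F . F . F → 8 faults.
Under LRU: F F F F . . . F . . . . . . → 5 faults.
A − B = 8 − 5 = 3.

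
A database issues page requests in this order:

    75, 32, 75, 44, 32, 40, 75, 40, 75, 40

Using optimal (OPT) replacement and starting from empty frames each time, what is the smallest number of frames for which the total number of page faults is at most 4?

f=1: 10 faults
f=2: 5 faults
f=3: 4 faults
f=4: 4 faults
Smallest f with faults ≤ 4 is 3.

3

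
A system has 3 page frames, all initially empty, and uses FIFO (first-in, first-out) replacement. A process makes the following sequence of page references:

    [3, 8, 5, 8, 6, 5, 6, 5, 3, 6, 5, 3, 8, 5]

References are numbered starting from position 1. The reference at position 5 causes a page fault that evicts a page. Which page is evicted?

pos 1: 3 → fault, frames (3)
pos 2: 8 → fault, frames (3 8)
pos 3: 5 → fault, frames (3 8 5)
pos 4: 8 → hit
pos 5: 6 → fault, evict 3, frames (8 5 6)
At position 5, page 3 is evicted.

3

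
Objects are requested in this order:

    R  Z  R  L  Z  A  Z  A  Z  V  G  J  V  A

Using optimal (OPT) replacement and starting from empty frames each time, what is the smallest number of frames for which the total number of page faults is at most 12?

f=1: 14 faults
f=2: 8 faults
f=3: 7 faults
f=4: 7 faults
f=5: 7 faults
f=6: 7 faults
f=7: 7 faults
Smallest f with faults ≤ 12 is 2.

2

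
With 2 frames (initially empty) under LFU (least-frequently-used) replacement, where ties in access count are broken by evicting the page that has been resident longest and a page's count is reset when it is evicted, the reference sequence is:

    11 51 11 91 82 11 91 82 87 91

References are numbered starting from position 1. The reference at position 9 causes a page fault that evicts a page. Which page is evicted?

82

pos 1: 11 -> fault, frames (11)
pos 2: 51 -> fault, frames (11 51)
pos 3: 11 -> hit
pos 4: 91 -> fault, evict 51, frames (11 91)
pos 5: 82 -> fault, evict 91, frames (11 82)
pos 6: 11 -> hit
pos 7: 91 -> fault, evict 82, frames (11 91)
pos 8: 82 -> fault, evict 91, frames (11 82)
pos 9: 87 -> fault, evict 82, frames (11 87)
At position 9, page 82 is evicted.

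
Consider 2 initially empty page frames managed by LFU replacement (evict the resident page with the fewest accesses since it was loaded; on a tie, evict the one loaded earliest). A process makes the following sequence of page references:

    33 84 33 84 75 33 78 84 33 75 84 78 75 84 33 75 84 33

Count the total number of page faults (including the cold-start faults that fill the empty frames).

33 → miss, frames (33)
84 → miss, frames (33 84)
33 → hit
84 → hit
75 → miss, evict 33, frames (84 75)
33 → miss, evict 75, frames (84 33)
78 → miss, evict 33, frames (84 78)
84 → hit
33 → miss, evict 78, frames (84 33)
75 → miss, evict 33, frames (84 75)
84 → hit
78 → miss, evict 75, frames (84 78)
75 → miss, evict 78, frames (84 75)
84 → hit
33 → miss, evict 75, frames (84 33)
75 → miss, evict 33, frames (84 75)
84 → hit
33 → miss, evict 75, frames (84 33)
Page faults: 12.

12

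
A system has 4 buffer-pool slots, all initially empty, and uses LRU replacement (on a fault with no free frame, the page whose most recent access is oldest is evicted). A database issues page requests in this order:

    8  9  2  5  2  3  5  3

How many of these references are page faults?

8 → miss, frames {8}
9 → miss, frames {8,9}
2 → miss, frames {8,9,2}
5 → miss, frames {8,9,2,5}
2 → hit
3 → miss, evict 8, frames {9,5,2,3}
5 → hit
3 → hit
Page faults: 5.

5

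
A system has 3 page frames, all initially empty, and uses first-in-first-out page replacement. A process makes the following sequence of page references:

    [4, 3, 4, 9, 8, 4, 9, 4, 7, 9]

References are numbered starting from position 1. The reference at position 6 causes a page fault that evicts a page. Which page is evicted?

3

pos 1: 4: miss, frames {4}
pos 2: 3: miss, frames {4,3}
pos 3: 4: hit
pos 4: 9: miss, frames {4,3,9}
pos 5: 8: miss, evict 4, frames {3,9,8}
pos 6: 4: miss, evict 3, frames {9,8,4}
At position 6, page 3 is evicted.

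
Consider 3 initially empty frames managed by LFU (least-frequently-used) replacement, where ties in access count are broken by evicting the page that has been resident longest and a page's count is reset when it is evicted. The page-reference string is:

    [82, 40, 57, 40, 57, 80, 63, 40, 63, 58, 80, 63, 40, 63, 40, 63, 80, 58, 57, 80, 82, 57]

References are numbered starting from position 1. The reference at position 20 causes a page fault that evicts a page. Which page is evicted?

57

pos 1: 82: fault, frames {82}
pos 2: 40: fault, frames {82,40}
pos 3: 57: fault, frames {82,40,57}
pos 4: 40: hit
pos 5: 57: hit
pos 6: 80: fault, evict 82, frames {40,57,80}
pos 7: 63: fault, evict 80, frames {40,57,63}
pos 8: 40: hit
pos 9: 63: hit
pos 10: 58: fault, evict 57, frames {40,63,58}
pos 11: 80: fault, evict 58, frames {40,63,80}
pos 12: 63: hit
pos 13: 40: hit
pos 14: 63: hit
pos 15: 40: hit
pos 16: 63: hit
pos 17: 80: hit
pos 18: 58: fault, evict 80, frames {40,63,58}
pos 19: 57: fault, evict 58, frames {40,63,57}
pos 20: 80: fault, evict 57, frames {40,63,80}
At position 20, page 57 is evicted.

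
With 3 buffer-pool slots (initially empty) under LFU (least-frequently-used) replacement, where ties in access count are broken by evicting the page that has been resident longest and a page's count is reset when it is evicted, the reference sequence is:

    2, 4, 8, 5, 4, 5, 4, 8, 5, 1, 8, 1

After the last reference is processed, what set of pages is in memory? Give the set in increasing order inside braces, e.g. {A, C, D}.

{1, 4, 5}

2: miss, frames {2}
4: miss, frames {2,4}
8: miss, frames {2,4,8}
5: miss, evict 2, frames {4,8,5}
4: hit
5: hit
4: hit
8: hit
5: hit
1: miss, evict 8, frames {4,5,1}
8: miss, evict 1, frames {4,5,8}
1: miss, evict 8, frames {4,5,1}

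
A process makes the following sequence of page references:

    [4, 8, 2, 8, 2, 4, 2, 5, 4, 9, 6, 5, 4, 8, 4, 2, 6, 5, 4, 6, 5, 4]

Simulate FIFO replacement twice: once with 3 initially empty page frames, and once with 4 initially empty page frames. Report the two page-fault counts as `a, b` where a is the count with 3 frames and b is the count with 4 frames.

14, 12

3 frames: F F F . . . . F F F F F F F . F F F F . . . → 14 faults.
4 frames: F F F . . . . F . F F . F F . F . F . F . F → 12 faults.
12 < 14: adding a frame reduced faults, as is typical.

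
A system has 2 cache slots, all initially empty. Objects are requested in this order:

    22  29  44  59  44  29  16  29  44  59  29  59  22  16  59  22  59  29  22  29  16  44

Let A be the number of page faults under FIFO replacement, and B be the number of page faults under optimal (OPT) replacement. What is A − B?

Under FIFO: F F F F . F F . F F F . F F F F . F . . F F → 16 faults.
Under OPT: F F F F . F F . F F . . F F . F . F . . F F → 14 faults.
A − B = 16 − 14 = 2.

2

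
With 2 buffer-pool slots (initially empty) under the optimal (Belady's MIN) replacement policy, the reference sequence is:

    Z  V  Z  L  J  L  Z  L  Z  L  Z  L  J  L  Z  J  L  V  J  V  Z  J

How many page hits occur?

12

Z -> miss, frames (Z)
V -> miss, frames (Z V)
Z -> hit
L -> miss, evict V, frames (Z L)
J -> miss, evict Z, frames (L J)
L -> hit
Z -> miss, evict J, frames (L Z)
L -> hit
Z -> hit
L -> hit
Z -> hit
L -> hit
J -> miss, evict Z, frames (L J)
L -> hit
Z -> miss, evict L, frames (J Z)
J -> hit
L -> miss, evict Z, frames (J L)
V -> miss, evict L, frames (J V)
J -> hit
V -> hit
Z -> miss, evict V, frames (J Z)
J -> hit
Hits: 12.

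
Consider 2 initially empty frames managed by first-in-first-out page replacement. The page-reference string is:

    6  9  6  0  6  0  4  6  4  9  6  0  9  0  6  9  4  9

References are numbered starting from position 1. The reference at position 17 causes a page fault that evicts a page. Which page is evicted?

pos 1: 6 → fault, frames {6}
pos 2: 9 → fault, frames {6,9}
pos 3: 6 → hit
pos 4: 0 → fault, evict 6, frames {9,0}
pos 5: 6 → fault, evict 9, frames {0,6}
pos 6: 0 → hit
pos 7: 4 → fault, evict 0, frames {6,4}
pos 8: 6 → hit
pos 9: 4 → hit
pos 10: 9 → fault, evict 6, frames {4,9}
pos 11: 6 → fault, evict 4, frames {9,6}
pos 12: 0 → fault, evict 9, frames {6,0}
pos 13: 9 → fault, evict 6, frames {0,9}
pos 14: 0 → hit
pos 15: 6 → fault, evict 0, frames {9,6}
pos 16: 9 → hit
pos 17: 4 → fault, evict 9, frames {6,4}
At position 17, page 9 is evicted.

9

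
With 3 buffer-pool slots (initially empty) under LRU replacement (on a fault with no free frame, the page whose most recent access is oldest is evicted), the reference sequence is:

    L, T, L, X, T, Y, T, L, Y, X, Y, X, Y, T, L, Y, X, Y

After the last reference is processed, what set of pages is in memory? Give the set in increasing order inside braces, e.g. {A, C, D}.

{L, X, Y}

L: fault, frames (L)
T: fault, frames (L T)
L: hit
X: fault, frames (T L X)
T: hit
Y: fault, evict L, frames (X T Y)
T: hit
L: fault, evict X, frames (Y T L)
Y: hit
X: fault, evict T, frames (L Y X)
Y: hit
X: hit
Y: hit
T: fault, evict L, frames (X Y T)
L: fault, evict X, frames (Y T L)
Y: hit
X: fault, evict T, frames (L Y X)
Y: hit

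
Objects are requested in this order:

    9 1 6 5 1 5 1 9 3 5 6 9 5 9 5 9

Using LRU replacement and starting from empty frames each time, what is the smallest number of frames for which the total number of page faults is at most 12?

2

f=1: 16 faults
f=2: 11 faults
f=3: 9 faults
f=4: 6 faults
f=5: 5 faults
Smallest f with faults ≤ 12 is 2.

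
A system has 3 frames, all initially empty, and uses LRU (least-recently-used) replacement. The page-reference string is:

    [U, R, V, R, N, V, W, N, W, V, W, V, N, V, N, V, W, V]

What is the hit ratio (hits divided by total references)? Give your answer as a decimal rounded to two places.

0.72

U: fault, frames (U)
R: fault, frames (U R)
V: fault, frames (U R V)
R: hit
N: fault, evict U, frames (V R N)
V: hit
W: fault, evict R, frames (N V W)
N: hit
W: hit
V: hit
W: hit
V: hit
N: hit
V: hit
N: hit
V: hit
W: hit
V: hit
Hits: 13 of 18 references → 13/18 = 0.7222.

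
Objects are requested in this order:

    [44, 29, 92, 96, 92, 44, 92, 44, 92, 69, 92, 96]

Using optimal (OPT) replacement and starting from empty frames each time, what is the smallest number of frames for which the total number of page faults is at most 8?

2

f=1: 12 faults
f=2: 7 faults
f=3: 5 faults
f=4: 5 faults
f=5: 5 faults
Smallest f with faults ≤ 8 is 2.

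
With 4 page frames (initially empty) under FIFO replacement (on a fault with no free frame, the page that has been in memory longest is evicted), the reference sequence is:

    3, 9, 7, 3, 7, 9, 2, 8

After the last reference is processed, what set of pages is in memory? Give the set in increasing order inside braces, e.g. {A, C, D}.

{2, 7, 8, 9}

3 → miss, frames (3)
9 → miss, frames (3 9)
7 → miss, frames (3 9 7)
3 → hit
7 → hit
9 → hit
2 → miss, frames (3 9 7 2)
8 → miss, evict 3, frames (9 7 2 8)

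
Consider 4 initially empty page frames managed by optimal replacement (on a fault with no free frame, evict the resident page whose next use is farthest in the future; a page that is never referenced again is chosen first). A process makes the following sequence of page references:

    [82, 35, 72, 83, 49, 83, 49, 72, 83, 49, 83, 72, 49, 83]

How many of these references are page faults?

5

82: fault, frames [82]
35: fault, frames [82, 35]
72: fault, frames [82, 35, 72]
83: fault, frames [82, 35, 72, 83]
49: fault, evict 35, frames [82, 72, 83, 49]
83: hit
49: hit
72: hit
83: hit
49: hit
83: hit
72: hit
49: hit
83: hit
Page faults: 5.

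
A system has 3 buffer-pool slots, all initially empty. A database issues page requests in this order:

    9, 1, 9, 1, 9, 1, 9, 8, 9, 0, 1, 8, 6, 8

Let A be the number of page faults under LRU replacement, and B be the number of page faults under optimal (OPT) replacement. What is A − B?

Under LRU: F F . . . . . F . F F F F . → 7 faults.
Under OPT: F F . . . . . F . F . . F . → 5 faults.
A − B = 7 − 5 = 2.

2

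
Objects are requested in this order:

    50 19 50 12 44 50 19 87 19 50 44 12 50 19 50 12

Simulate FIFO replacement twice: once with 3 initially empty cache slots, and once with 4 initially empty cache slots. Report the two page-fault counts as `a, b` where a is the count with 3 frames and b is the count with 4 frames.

11, 8

3 frames: F F . F F F F F . . F F F F . . → 11 faults.
4 frames: F F . F F . . F . F . . . F . F → 8 faults.
8 < 11: adding a frame reduced faults, as is typical.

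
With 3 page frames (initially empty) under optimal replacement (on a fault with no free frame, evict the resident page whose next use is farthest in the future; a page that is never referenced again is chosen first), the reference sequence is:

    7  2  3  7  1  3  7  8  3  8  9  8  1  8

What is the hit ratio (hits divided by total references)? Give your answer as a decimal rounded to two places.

7 → fault, frames [7]
2 → fault, frames [7, 2]
3 → fault, frames [7, 2, 3]
7 → hit
1 → fault, evict 2, frames [7, 3, 1]
3 → hit
7 → hit
8 → fault, evict 7, frames [3, 1, 8]
3 → hit
8 → hit
9 → fault, evict 3, frames [1, 8, 9]
8 → hit
1 → hit
8 → hit
Hits: 8 of 14 references → 8/14 = 0.5714.

0.57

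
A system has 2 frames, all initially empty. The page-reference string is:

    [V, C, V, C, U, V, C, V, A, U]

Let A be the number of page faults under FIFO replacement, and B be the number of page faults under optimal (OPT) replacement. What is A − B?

Under FIFO: F F . . F F F . F F → 7 faults.
Under OPT: F F . . F . F . F F → 6 faults.
A − B = 7 − 6 = 1.

1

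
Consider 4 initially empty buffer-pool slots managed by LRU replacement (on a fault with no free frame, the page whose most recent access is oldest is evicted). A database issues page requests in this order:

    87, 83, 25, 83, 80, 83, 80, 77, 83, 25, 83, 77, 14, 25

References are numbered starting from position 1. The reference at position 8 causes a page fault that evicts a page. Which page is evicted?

pos 1: 87: fault, frames [87]
pos 2: 83: fault, frames [87, 83]
pos 3: 25: fault, frames [87, 83, 25]
pos 4: 83: hit
pos 5: 80: fault, frames [87, 25, 83, 80]
pos 6: 83: hit
pos 7: 80: hit
pos 8: 77: fault, evict 87, frames [25, 83, 80, 77]
At position 8, page 87 is evicted.

87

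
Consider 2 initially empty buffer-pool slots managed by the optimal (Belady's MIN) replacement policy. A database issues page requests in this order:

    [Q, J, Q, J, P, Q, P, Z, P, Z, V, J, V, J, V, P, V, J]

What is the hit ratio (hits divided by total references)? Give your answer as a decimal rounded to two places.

0.56

Q: fault, frames (Q)
J: fault, frames (Q J)
Q: hit
J: hit
P: fault, evict J, frames (Q P)
Q: hit
P: hit
Z: fault, evict Q, frames (P Z)
P: hit
Z: hit
V: fault, evict Z, frames (P V)
J: fault, evict P, frames (V J)
V: hit
J: hit
V: hit
P: fault, evict J, frames (V P)
V: hit
J: fault, evict P, frames (V J)
Hits: 10 of 18 references → 10/18 = 0.5556.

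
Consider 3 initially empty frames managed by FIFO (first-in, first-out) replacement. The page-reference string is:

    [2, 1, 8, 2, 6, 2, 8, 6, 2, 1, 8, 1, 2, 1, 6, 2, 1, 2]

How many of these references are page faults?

10

2: fault, frames (2)
1: fault, frames (2 1)
8: fault, frames (2 1 8)
2: hit
6: fault, evict 2, frames (1 8 6)
2: fault, evict 1, frames (8 6 2)
8: hit
6: hit
2: hit
1: fault, evict 8, frames (6 2 1)
8: fault, evict 6, frames (2 1 8)
1: hit
2: hit
1: hit
6: fault, evict 2, frames (1 8 6)
2: fault, evict 1, frames (8 6 2)
1: fault, evict 8, frames (6 2 1)
2: hit
Page faults: 10.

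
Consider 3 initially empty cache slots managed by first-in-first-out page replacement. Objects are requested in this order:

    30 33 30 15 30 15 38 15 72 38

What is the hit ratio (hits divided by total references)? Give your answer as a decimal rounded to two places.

0.50

30 -> miss, frames {30}
33 -> miss, frames {30,33}
30 -> hit
15 -> miss, frames {30,33,15}
30 -> hit
15 -> hit
38 -> miss, evict 30, frames {33,15,38}
15 -> hit
72 -> miss, evict 33, frames {15,38,72}
38 -> hit
Hits: 5 of 10 references → 5/10 = 0.5000.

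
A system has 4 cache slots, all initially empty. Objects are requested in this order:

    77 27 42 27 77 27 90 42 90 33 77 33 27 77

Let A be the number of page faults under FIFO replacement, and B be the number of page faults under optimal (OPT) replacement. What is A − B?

Under FIFO: F F F . . . F . . F F . F . → 7 faults.
Under OPT: F F F . . . F . . F . . . . → 5 faults.
A − B = 7 − 5 = 2.

2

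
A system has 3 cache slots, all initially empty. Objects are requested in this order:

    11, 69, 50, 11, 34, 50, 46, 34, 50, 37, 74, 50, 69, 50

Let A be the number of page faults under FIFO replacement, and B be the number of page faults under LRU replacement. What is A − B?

Under FIFO: F F F . F . F . . F F F F . → 9 faults.
Under LRU: F F F . F . F . . F F . F . → 8 faults.
A − B = 9 − 8 = 1.

1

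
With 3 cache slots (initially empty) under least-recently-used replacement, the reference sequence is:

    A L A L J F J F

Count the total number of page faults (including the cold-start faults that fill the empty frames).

A: fault, frames {A}
L: fault, frames {A,L}
A: hit
L: hit
J: fault, frames {A,L,J}
F: fault, evict A, frames {L,J,F}
J: hit
F: hit
Page faults: 4.

4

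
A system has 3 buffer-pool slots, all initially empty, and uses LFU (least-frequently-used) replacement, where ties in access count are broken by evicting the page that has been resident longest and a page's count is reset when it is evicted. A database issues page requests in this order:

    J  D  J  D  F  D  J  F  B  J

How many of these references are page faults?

J → miss, frames {J}
D → miss, frames {J,D}
J → hit
D → hit
F → miss, frames {J,D,F}
D → hit
J → hit
F → hit
B → miss, evict F, frames {J,D,B}
J → hit
Page faults: 4.

4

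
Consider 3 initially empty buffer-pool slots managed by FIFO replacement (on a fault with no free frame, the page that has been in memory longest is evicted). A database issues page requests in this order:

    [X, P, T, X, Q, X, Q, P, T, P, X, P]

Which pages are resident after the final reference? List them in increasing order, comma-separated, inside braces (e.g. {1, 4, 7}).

X -> miss, frames {X}
P -> miss, frames {X,P}
T -> miss, frames {X,P,T}
X -> hit
Q -> miss, evict X, frames {P,T,Q}
X -> miss, evict P, frames {T,Q,X}
Q -> hit
P -> miss, evict T, frames {Q,X,P}
T -> miss, evict Q, frames {X,P,T}
P -> hit
X -> hit
P -> hit

{P, T, X}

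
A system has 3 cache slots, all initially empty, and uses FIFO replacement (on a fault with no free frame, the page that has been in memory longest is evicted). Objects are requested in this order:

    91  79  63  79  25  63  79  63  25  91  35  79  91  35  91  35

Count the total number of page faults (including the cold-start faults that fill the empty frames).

7

91 → miss, frames {91}
79 → miss, frames {91,79}
63 → miss, frames {91,79,63}
79 → hit
25 → miss, evict 91, frames {79,63,25}
63 → hit
79 → hit
63 → hit
25 → hit
91 → miss, evict 79, frames {63,25,91}
35 → miss, evict 63, frames {25,91,35}
79 → miss, evict 25, frames {91,35,79}
91 → hit
35 → hit
91 → hit
35 → hit
Page faults: 7.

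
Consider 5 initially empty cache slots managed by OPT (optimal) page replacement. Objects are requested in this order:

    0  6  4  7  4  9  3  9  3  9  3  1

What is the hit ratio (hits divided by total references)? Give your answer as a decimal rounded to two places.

0 → fault, frames (0)
6 → fault, frames (0 6)
4 → fault, frames (0 6 4)
7 → fault, frames (0 6 4 7)
4 → hit
9 → fault, frames (0 6 4 7 9)
3 → fault, evict 7, frames (0 6 4 9 3)
9 → hit
3 → hit
9 → hit
3 → hit
1 → fault, evict 3, frames (0 6 4 9 1)
Hits: 5 of 12 references → 5/12 = 0.4167.

0.42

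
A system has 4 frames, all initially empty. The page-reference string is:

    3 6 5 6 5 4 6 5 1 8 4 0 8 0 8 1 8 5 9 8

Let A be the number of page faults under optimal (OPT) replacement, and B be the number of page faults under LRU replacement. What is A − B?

-2

Under OPT: F F F . . F . . F F . F . . . . . . F . → 8 faults.
Under LRU: F F F . . F . . F F F F . . . . . F F . → 10 faults.
A − B = 8 − 10 = -2.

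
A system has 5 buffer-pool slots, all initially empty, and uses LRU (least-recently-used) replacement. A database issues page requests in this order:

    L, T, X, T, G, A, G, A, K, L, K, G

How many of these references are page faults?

L -> fault, frames [L]
T -> fault, frames [L, T]
X -> fault, frames [L, T, X]
T -> hit
G -> fault, frames [L, X, T, G]
A -> fault, frames [L, X, T, G, A]
G -> hit
A -> hit
K -> fault, evict L, frames [X, T, G, A, K]
L -> fault, evict X, frames [T, G, A, K, L]
K -> hit
G -> hit
Page faults: 7.

7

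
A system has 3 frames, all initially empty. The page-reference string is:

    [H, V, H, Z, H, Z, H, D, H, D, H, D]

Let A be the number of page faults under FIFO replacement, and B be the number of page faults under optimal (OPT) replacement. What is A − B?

Under FIFO: F F . F . . . F F . . . → 5 faults.
Under OPT: F F . F . . . F . . . . → 4 faults.
A − B = 5 − 4 = 1.

1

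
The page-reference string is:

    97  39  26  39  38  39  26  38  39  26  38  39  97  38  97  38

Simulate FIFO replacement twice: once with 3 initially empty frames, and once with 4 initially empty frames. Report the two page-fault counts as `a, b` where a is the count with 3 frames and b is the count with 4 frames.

3 frames: F F F . F . . . . . . . F . . . → 5 faults.
4 frames: F F F . F . . . . . . . . . . . → 4 faults.
4 < 5: adding a frame reduced faults, as is typical.

5, 4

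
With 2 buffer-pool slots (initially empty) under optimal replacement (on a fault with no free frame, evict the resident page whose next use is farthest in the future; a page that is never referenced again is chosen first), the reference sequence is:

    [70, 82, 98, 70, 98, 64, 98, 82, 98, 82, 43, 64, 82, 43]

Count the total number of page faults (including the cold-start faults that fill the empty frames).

70 -> fault, frames (70)
82 -> fault, frames (70 82)
98 -> fault, evict 82, frames (70 98)
70 -> hit
98 -> hit
64 -> fault, evict 70, frames (98 64)
98 -> hit
82 -> fault, evict 64, frames (98 82)
98 -> hit
82 -> hit
43 -> fault, evict 98, frames (82 43)
64 -> fault, evict 43, frames (82 64)
82 -> hit
43 -> fault, evict 64, frames (82 43)
Page faults: 8.

8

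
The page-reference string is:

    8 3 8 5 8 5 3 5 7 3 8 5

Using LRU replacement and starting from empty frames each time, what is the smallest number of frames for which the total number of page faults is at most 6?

f=1: 12 faults
f=2: 8 faults
f=3: 6 faults
f=4: 4 faults
Smallest f with faults ≤ 6 is 3.

3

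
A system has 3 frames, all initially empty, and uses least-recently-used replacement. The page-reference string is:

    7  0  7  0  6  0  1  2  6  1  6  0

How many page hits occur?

7: miss, frames [7]
0: miss, frames [7, 0]
7: hit
0: hit
6: miss, frames [7, 0, 6]
0: hit
1: miss, evict 7, frames [6, 0, 1]
2: miss, evict 6, frames [0, 1, 2]
6: miss, evict 0, frames [1, 2, 6]
1: hit
6: hit
0: miss, evict 2, frames [1, 6, 0]
Hits: 5.

5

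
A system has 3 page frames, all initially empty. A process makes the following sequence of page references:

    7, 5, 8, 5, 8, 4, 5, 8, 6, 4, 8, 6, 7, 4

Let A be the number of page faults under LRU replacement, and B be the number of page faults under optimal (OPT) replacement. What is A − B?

2

Under LRU: F F F . . F . . F F . . F F → 8 faults.
Under OPT: F F F . . F . . F . . . F . → 6 faults.
A − B = 8 − 6 = 2.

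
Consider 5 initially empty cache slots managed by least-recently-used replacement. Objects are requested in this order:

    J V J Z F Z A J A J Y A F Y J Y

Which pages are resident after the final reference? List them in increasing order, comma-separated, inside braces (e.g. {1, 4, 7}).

J -> miss, frames (J)
V -> miss, frames (J V)
J -> hit
Z -> miss, frames (V J Z)
F -> miss, frames (V J Z F)
Z -> hit
A -> miss, frames (V J F Z A)
J -> hit
A -> hit
J -> hit
Y -> miss, evict V, frames (F Z A J Y)
A -> hit
F -> hit
Y -> hit
J -> hit
Y -> hit

{A, F, J, Y, Z}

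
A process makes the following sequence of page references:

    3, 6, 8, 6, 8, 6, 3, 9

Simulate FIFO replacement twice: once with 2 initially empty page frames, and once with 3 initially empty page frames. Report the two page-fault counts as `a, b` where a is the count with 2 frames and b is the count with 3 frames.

5, 4

2 frames: F F F . . . F F → 5 faults.
3 frames: F F F . . . . F → 4 faults.
4 < 5: adding a frame reduced faults, as is typical.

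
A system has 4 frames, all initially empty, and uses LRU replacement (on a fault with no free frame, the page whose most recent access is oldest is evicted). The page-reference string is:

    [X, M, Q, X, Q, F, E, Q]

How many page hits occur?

3

X: fault, frames [X]
M: fault, frames [X, M]
Q: fault, frames [X, M, Q]
X: hit
Q: hit
F: fault, frames [M, X, Q, F]
E: fault, evict M, frames [X, Q, F, E]
Q: hit
Hits: 3.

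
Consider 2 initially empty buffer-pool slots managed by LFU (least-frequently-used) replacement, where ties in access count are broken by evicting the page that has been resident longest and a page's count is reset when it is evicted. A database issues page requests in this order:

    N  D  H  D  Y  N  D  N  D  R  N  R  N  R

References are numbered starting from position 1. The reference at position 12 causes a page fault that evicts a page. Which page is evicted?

N

pos 1: N: fault, frames [N]
pos 2: D: fault, frames [N, D]
pos 3: H: fault, evict N, frames [D, H]
pos 4: D: hit
pos 5: Y: fault, evict H, frames [D, Y]
pos 6: N: fault, evict Y, frames [D, N]
pos 7: D: hit
pos 8: N: hit
pos 9: D: hit
pos 10: R: fault, evict N, frames [D, R]
pos 11: N: fault, evict R, frames [D, N]
pos 12: R: fault, evict N, frames [D, R]
At position 12, page N is evicted.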